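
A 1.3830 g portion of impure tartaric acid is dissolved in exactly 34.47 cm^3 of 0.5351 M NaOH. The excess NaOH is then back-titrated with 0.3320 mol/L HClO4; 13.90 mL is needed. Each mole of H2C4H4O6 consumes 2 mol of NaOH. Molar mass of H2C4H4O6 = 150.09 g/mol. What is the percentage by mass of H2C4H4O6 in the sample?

75.0%

Total n(NaOH) added = 0.5351 x 0.03447 = 0.01844 mol.
n(HClO4) used = 0.3320 x 0.01390 = 0.004615 mol, which equals the excess n(NaOH).
So n(NaOH) consumed by the sample = 0.01844 - 0.004615 = 0.01383 mol.
n(H2C4H4O6) = 0.01383 / 2 = 0.006915 mol.
mass H2C4H4O6 = 0.006915 x 150.09 = 1.038 g, so %H2C4H4O6 = 1.038/1.3830 x 100 = 75.0%.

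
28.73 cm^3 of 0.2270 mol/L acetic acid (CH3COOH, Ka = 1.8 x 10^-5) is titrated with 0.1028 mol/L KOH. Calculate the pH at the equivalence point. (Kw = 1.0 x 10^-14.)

n(CH3COOH) = 0.2270 x 0.02873 = 0.006522 mol; V(KOH) at equivalence = 0.006522/0.1028 = 0.06344 L.
At equivalence all the acid is converted to CH3COO-; total volume = 0.02873 + 0.06344 = 0.09217 L, so [CH3COO-] = 0.006522/0.09217 = 0.07076 M.
Kb = Kw/Ka = 1.0e-14 / 1.8 x 10^-5 = 5.56e-10.
[OH^-] = sqrt(Kb x [CH3COO-]) = sqrt(5.56e-10 x 0.07076) = 6.27e-6 M.
pOH = 5.20, so pH = 14.00 - 5.20 = 8.80.

8.80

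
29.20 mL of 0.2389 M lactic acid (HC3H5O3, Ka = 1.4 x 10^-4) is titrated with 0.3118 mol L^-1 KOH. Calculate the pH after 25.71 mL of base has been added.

n(acid) = 0.2389 x 0.02920 = 0.006976 mol; n(KOH) added = 0.3118 x 0.02571 = 0.008016 mol.
Base is in excess by 0.008016 - 0.006976 = 0.001040 mol in a total volume of 0.05491 L.
[OH^-] = 0.001040/0.05491 = 0.01895 M, so pOH = 1.72 and pH = 14.00 - 1.72 = 12.28.

12.28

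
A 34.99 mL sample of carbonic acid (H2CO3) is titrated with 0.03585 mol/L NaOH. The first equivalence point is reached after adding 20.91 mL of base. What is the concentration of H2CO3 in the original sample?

n(NaOH) = 0.03585 x 0.02091 = 0.0007496 mol.
At the first equivalence point, 1 mol OH^- react per mol H2CO3, so n(H2CO3) = 0.0007496 / 1 = 0.0007496 mol.
[H2CO3] = 0.0007496 / 0.03499 L = 0.0214 M.

0.0214 M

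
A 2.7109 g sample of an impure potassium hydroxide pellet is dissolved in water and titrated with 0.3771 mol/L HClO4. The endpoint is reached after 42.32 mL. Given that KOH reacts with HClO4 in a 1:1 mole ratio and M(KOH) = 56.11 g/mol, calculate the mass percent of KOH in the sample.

33.0%

n(HClO4) = 0.3771 x 0.04232 = 0.01596 mol.
n(KOH) = 0.01596 / 1 = 0.01596 mol.
mass of KOH = 0.01596 x 56.11 = 0.8955 g.
% purity = 0.8955 / 2.7109 x 100 = 33.0%.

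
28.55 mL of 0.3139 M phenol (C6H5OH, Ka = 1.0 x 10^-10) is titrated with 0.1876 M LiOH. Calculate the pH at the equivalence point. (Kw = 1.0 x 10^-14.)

11.53

n(C6H5OH) = 0.3139 x 0.02855 = 0.008962 mol; V(LiOH) at equivalence = 0.008962/0.1876 = 0.04777 L.
At equivalence all the acid is converted to C6H5O-; total volume = 0.02855 + 0.04777 = 0.07632 L, so [C6H5O-] = 0.008962/0.07632 = 0.1174 M.
Kb = Kw/Ka = 1.0e-14 / 1.0 x 10^-10 = 0.000100.
[OH^-] = sqrt(Kb x [C6H5O-]) = sqrt(0.000100 x 0.1174) = 0.00343 M.
pOH = 2.47, so pH = 14.00 - 2.47 = 11.53.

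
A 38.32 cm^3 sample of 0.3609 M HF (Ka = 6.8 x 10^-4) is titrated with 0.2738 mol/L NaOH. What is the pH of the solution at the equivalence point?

8.18

n(HF) = 0.3609 x 0.03832 = 0.01383 mol; V(NaOH) at equivalence = 0.01383/0.2738 = 0.05051 L.
At equivalence all the acid is converted to F-; total volume = 0.03832 + 0.05051 = 0.08883 L, so [F-] = 0.01383/0.08883 = 0.1557 M.
Kb = Kw/Ka = 1.0e-14 / 6.8 x 10^-4 = 1.47e-11.
[OH^-] = sqrt(Kb x [F-]) = sqrt(1.47e-11 x 0.1557) = 1.51e-6 M.
pOH = 5.82, so pH = 14.00 - 5.82 = 8.18.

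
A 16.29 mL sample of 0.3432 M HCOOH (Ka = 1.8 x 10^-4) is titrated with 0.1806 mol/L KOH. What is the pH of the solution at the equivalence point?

8.41

n(HCOOH) = 0.3432 x 0.01629 = 0.005591 mol; V(KOH) at equivalence = 0.005591/0.1806 = 0.03096 L.
At equivalence all the acid is converted to HCOO-; total volume = 0.01629 + 0.03096 = 0.04725 L, so [HCOO-] = 0.005591/0.04725 = 0.1183 M.
Kb = Kw/Ka = 1.0e-14 / 1.8 x 10^-4 = 5.56e-11.
[OH^-] = sqrt(Kb x [HCOO-]) = sqrt(5.56e-11 x 0.1183) = 2.56e-6 M.
pOH = 5.59, so pH = 14.00 - 5.59 = 8.41.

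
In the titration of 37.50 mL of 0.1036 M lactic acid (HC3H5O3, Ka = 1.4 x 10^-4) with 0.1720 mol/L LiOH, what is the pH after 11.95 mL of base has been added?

3.90

Initial n(HC3H5O3) = 0.1036 x 0.03750 = 0.003885 mol.
n(LiOH) added = 0.1720 x 0.01195 = 0.002055 mol, converting that many moles of HC3H5O3 to C3H5O3-.
Remaining n(HC3H5O3) = 0.001830 mol; n(C3H5O3-) = 0.002055 mol.
By Henderson-Hasselbalch, pH = pKa + log([A^-]/[HA]) = 3.85 + log(0.002055/0.001830) = 3.85 + (+0.05) = 3.90.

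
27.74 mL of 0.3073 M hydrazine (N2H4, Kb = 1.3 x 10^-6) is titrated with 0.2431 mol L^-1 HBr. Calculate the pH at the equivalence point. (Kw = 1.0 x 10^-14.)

4.49

n(N2H4) = 0.3073 x 0.02774 = 0.008525 mol; V(HBr) at equivalence = 0.008525/0.2431 = 0.03507 L.
At equivalence the base is fully converted to N2H5+; total volume = 0.06281 L, so [N2H5+] = 0.008525/0.06281 = 0.1357 M.
Ka(N2H5+) = Kw/Kb = 1.0e-14 / 1.3 x 10^-6 = 7.69e-9.
[H^+] = sqrt(Ka x [N2H5+]) = sqrt(7.69e-9 x 0.1357) = 3.23e-5 M.
pH = -log(3.23e-5) = 4.49.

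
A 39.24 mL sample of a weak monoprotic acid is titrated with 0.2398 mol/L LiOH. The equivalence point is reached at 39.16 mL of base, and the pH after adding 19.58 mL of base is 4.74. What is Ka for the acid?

1.8 x 10^-5

19.58 mL is half of the equivalence volume, so this is the half-equivalence point where [HA] = [A^-].
At half-equivalence pH = pKa, so pKa = 4.74.
Ka = 10^(-4.74) = 1.8 x 10^-5.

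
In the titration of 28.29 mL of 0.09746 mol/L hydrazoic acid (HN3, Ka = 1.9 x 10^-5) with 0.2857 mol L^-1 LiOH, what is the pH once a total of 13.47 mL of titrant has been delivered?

12.42

n(acid) = 0.09746 x 0.02829 = 0.002757 mol; n(LiOH) added = 0.2857 x 0.01347 = 0.003848 mol.
Base is in excess by 0.003848 - 0.002757 = 0.001091 mol in a total volume of 0.04176 L.
[OH^-] = 0.001091/0.04176 = 0.02613 M, so pOH = 1.58 and pH = 14.00 - 1.58 = 12.42.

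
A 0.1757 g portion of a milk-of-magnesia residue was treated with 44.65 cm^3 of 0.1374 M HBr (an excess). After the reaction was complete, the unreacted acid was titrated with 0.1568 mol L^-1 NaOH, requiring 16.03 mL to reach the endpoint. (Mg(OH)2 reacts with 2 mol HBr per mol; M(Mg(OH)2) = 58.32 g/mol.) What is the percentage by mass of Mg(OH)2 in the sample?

Total n(HBr) added = 0.1374 x 0.04465 = 0.006135 mol.
n(NaOH) used = 0.1568 x 0.01603 = 0.002514 mol, which equals the excess n(HBr).
So n(HBr) consumed by the sample = 0.006135 - 0.002514 = 0.003621 mol.
n(Mg(OH)2) = 0.003621 / 2 = 0.001811 mol.
mass Mg(OH)2 = 0.001811 x 58.32 = 0.1056 g, so %Mg(OH)2 = 0.1056/0.1757 x 100 = 60.1%.

60.1%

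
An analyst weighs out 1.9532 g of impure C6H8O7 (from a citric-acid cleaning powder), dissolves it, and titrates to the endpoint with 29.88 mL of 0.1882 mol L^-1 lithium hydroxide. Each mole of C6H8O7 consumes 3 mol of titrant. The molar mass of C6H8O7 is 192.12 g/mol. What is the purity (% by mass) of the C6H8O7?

18.4%

n(LiOH) = 0.1882 x 0.02988 = 0.005623 mol.
n(C6H8O7) = 0.005623 / 3 = 0.001874 mol.
mass of C6H8O7 = 0.001874 x 192.12 = 0.3601 g.
% purity = 0.3601 / 1.9532 x 100 = 18.4%.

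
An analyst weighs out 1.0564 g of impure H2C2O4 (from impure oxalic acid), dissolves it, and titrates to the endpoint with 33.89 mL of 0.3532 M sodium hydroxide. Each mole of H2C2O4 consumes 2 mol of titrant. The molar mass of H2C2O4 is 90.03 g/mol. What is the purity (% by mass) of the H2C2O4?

n(NaOH) = 0.3532 x 0.03389 = 0.01197 mol.
n(H2C2O4) = 0.01197 / 2 = 0.005985 mol.
mass of H2C2O4 = 0.005985 x 90.03 = 0.5388 g.
% purity = 0.5388 / 1.0564 x 100 = 51.0%.

51.0%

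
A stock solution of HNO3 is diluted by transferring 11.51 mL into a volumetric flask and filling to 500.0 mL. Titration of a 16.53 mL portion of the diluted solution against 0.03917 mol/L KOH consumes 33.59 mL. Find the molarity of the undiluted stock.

3.46 M

n(KOH) = 0.03917 x 0.03359 = 0.001316 mol.
n(HNO3) in the aliquot = 0.001316 mol.
[diluted HNO3] = 0.001316 / 0.01653 = 0.07960 M.
Dilution factor = 500.0/11.51 = 43.44, so [stock] = 0.07960 x 43.44 = 3.46 M.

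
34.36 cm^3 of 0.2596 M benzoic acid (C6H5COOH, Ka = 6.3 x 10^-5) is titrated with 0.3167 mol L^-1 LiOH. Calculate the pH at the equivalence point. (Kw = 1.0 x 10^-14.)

8.68

n(C6H5COOH) = 0.2596 x 0.03436 = 0.008920 mol; V(LiOH) at equivalence = 0.008920/0.3167 = 0.02817 L.
At equivalence all the acid is converted to C6H5COO-; total volume = 0.03436 + 0.02817 = 0.06253 L, so [C6H5COO-] = 0.008920/0.06253 = 0.1427 M.
Kb = Kw/Ka = 1.0e-14 / 6.3 x 10^-5 = 1.59e-10.
[OH^-] = sqrt(Kb x [C6H5COO-]) = sqrt(1.59e-10 x 0.1427) = 4.76e-6 M.
pOH = 5.32, so pH = 14.00 - 5.32 = 8.68.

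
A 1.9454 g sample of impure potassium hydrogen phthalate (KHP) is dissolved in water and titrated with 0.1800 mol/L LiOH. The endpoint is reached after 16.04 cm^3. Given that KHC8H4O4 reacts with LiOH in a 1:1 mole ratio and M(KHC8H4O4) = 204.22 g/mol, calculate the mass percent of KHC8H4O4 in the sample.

30.3%

n(LiOH) = 0.1800 x 0.01604 = 0.002887 mol.
n(KHC8H4O4) = 0.002887 / 1 = 0.002887 mol.
mass of KHC8H4O4 = 0.002887 x 204.22 = 0.5896 g.
% purity = 0.5896 / 1.9454 x 100 = 30.3%.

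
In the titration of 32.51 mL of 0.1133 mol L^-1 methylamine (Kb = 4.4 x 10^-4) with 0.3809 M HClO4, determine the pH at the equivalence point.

5.85

n(CH3NH2) = 0.1133 x 0.03251 = 0.003683 mol; V(HClO4) at equivalence = 0.003683/0.3809 = 0.009670 L.
At equivalence the base is fully converted to CH3NH3+; total volume = 0.04218 L, so [CH3NH3+] = 0.003683/0.04218 = 0.08732 M.
Ka(CH3NH3+) = Kw/Kb = 1.0e-14 / 4.4 x 10^-4 = 2.27e-11.
[H^+] = sqrt(Ka x [CH3NH3+]) = sqrt(2.27e-11 x 0.08732) = 1.41e-6 M.
pH = -log(1.41e-6) = 5.85.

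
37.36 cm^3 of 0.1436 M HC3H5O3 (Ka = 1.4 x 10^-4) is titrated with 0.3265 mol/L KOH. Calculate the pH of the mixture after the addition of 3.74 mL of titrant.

Initial n(HC3H5O3) = 0.1436 x 0.03736 = 0.005365 mol.
n(KOH) added = 0.3265 x 0.003740 = 0.001221 mol, converting that many moles of HC3H5O3 to C3H5O3-.
Remaining n(HC3H5O3) = 0.004144 mol; n(C3H5O3-) = 0.001221 mol.
By Henderson-Hasselbalch, pH = pKa + log([A^-]/[HA]) = 3.85 + log(0.001221/0.004144) = 3.85 + (-0.53) = 3.32.

3.32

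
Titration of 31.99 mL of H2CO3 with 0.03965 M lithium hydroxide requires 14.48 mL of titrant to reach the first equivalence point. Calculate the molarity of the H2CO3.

n(LiOH) = 0.03965 x 0.01448 = 0.0005741 mol.
At the first equivalence point, 1 mol OH^- react per mol H2CO3, so n(H2CO3) = 0.0005741 / 1 = 0.0005741 mol.
[H2CO3] = 0.0005741 / 0.03199 L = 0.0179 M.

0.0179 M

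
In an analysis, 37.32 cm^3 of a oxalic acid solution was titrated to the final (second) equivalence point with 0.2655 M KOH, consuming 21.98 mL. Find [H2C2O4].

n(KOH) = 0.2655 x 0.02198 = 0.005836 mol.
At the final (second) equivalence point, 2 mol OH^- react per mol H2C2O4, so n(H2C2O4) = 0.005836 / 2 = 0.002918 mol.
[H2C2O4] = 0.002918 / 0.03732 L = 0.0782 M.

0.0782 M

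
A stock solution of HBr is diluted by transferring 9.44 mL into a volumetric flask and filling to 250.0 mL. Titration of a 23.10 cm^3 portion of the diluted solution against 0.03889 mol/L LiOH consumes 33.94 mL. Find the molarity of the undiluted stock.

1.51 M

n(LiOH) = 0.03889 x 0.03394 = 0.001320 mol.
n(HBr) in the aliquot = 0.001320 mol.
[diluted HBr] = 0.001320 / 0.02310 = 0.05714 M.
Dilution factor = 250.0/9.440 = 26.48, so [stock] = 0.05714 x 26.48 = 1.51 M.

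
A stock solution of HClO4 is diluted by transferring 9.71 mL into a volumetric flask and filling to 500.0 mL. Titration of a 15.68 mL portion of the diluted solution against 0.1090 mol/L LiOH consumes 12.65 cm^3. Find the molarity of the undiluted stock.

n(LiOH) = 0.1090 x 0.01265 = 0.001379 mol.
n(HClO4) in the aliquot = 0.001379 mol.
[diluted HClO4] = 0.001379 / 0.01568 = 0.08794 M.
Dilution factor = 500.0/9.710 = 51.49, so [stock] = 0.08794 x 51.49 = 4.53 M.

4.53 M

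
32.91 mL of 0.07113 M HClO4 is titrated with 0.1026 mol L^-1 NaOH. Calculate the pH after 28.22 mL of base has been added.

n(acid) = 0.07113 x 0.03291 = 0.002341 mol; n(NaOH) added = 0.1026 x 0.02822 = 0.002895 mol.
Base is in excess by 0.002895 - 0.002341 = 0.0005545 mol in a total volume of 0.06113 L.
[OH^-] = 0.0005545/0.06113 = 0.009071 M, so pOH = 2.04 and pH = 14.00 - 2.04 = 11.96.

11.96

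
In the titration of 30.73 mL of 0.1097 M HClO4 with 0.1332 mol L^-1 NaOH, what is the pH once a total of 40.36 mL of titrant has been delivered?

12.45

n(acid) = 0.1097 x 0.03073 = 0.003371 mol; n(NaOH) added = 0.1332 x 0.04036 = 0.005376 mol.
Base is in excess by 0.005376 - 0.003371 = 0.002005 mol in a total volume of 0.07109 L.
[OH^-] = 0.002005/0.07109 = 0.02820 M, so pOH = 1.55 and pH = 14.00 - 1.55 = 12.45.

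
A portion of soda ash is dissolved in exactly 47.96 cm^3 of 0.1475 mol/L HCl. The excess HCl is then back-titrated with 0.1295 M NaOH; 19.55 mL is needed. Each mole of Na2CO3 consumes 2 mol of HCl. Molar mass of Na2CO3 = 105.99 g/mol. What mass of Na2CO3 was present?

Total n(HCl) added = 0.1475 x 0.04796 = 0.007074 mol.
n(NaOH) used = 0.1295 x 0.01955 = 0.002532 mol, which equals the excess n(HCl).
So n(HCl) consumed by the sample = 0.007074 - 0.002532 = 0.004542 mol.
n(Na2CO3) = 0.004542 / 2 = 0.002271 mol.
mass = 0.002271 mol x 105.99 g/mol = 0.241 g.

0.241 g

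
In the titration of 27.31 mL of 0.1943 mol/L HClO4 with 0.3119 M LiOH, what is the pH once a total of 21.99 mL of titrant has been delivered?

12.50

n(acid) = 0.1943 x 0.02731 = 0.005306 mol; n(LiOH) added = 0.3119 x 0.02199 = 0.006859 mol.
Base is in excess by 0.006859 - 0.005306 = 0.001552 mol in a total volume of 0.04930 L.
[OH^-] = 0.001552/0.04930 = 0.03149 M, so pOH = 1.50 and pH = 14.00 - 1.50 = 12.50.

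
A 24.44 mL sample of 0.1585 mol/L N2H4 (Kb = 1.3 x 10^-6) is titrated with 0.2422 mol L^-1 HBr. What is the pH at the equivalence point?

n(N2H4) = 0.1585 x 0.02444 = 0.003874 mol; V(HBr) at equivalence = 0.003874/0.2422 = 0.01599 L.
At equivalence the base is fully converted to N2H5+; total volume = 0.04043 L, so [N2H5+] = 0.003874/0.04043 = 0.09580 M.
Ka(N2H5+) = Kw/Kb = 1.0e-14 / 1.3 x 10^-6 = 7.69e-9.
[H^+] = sqrt(Ka x [N2H5+]) = sqrt(7.69e-9 x 0.09580) = 2.71e-5 M.
pH = -log(2.71e-5) = 4.57.

4.57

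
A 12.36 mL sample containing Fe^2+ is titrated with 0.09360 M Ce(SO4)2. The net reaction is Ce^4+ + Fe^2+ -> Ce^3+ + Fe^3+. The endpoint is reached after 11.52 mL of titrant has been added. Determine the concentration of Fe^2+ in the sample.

n(Ce(SO4)2) = 0.09360 x 0.01152 = 0.001078 mol.
From the balanced equation, 1 mol Ce(SO4)2 reacts with 1 mol Fe^2+, so n(Fe^2+) = 0.001078 x 1/1 = 0.001078 mol.
[Fe^2+] = 0.001078 / 0.01236 L = 0.0872 M.

0.0872 M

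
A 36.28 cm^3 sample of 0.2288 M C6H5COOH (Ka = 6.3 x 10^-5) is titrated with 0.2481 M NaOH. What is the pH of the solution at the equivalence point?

8.64

n(C6H5COOH) = 0.2288 x 0.03628 = 0.008301 mol; V(NaOH) at equivalence = 0.008301/0.2481 = 0.03346 L.
At equivalence all the acid is converted to C6H5COO-; total volume = 0.03628 + 0.03346 = 0.06974 L, so [C6H5COO-] = 0.008301/0.06974 = 0.1190 M.
Kb = Kw/Ka = 1.0e-14 / 6.3 x 10^-5 = 1.59e-10.
[OH^-] = sqrt(Kb x [C6H5COO-]) = sqrt(1.59e-10 x 0.1190) = 4.35e-6 M.
pOH = 5.36, so pH = 14.00 - 5.36 = 8.64.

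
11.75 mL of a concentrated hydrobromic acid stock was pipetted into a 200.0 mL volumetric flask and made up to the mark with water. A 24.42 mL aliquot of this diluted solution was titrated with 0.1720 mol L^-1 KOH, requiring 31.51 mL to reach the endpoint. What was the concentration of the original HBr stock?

3.78 M

n(KOH) = 0.1720 x 0.03151 = 0.005420 mol.
n(HBr) in the aliquot = 0.005420 mol.
[diluted HBr] = 0.005420 / 0.02442 = 0.2219 M.
Dilution factor = 200.0/11.75 = 17.02, so [stock] = 0.2219 x 17.02 = 3.78 M.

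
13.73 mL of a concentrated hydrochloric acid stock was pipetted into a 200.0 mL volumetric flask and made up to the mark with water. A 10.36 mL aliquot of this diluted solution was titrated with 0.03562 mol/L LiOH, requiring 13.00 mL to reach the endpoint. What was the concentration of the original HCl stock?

n(LiOH) = 0.03562 x 0.01300 = 0.0004631 mol.
n(HCl) in the aliquot = 0.0004631 mol.
[diluted HCl] = 0.0004631 / 0.01036 = 0.04470 M.
Dilution factor = 200.0/13.73 = 14.57, so [stock] = 0.04470 x 14.57 = 0.651 M.

0.651 M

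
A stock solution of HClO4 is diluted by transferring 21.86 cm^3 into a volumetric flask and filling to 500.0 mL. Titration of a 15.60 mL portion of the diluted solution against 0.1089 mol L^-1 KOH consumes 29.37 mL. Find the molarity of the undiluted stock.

n(KOH) = 0.1089 x 0.02937 = 0.003198 mol.
n(HClO4) in the aliquot = 0.003198 mol.
[diluted HClO4] = 0.003198 / 0.01560 = 0.2050 M.
Dilution factor = 500.0/21.86 = 22.87, so [stock] = 0.2050 x 22.87 = 4.69 M.

4.69 M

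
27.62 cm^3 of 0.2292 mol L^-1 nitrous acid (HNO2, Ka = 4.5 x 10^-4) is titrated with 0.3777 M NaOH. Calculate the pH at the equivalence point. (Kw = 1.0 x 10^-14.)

n(HNO2) = 0.2292 x 0.02762 = 0.006331 mol; V(NaOH) at equivalence = 0.006331/0.3777 = 0.01676 L.
At equivalence all the acid is converted to NO2-; total volume = 0.02762 + 0.01676 = 0.04438 L, so [NO2-] = 0.006331/0.04438 = 0.1426 M.
Kb = Kw/Ka = 1.0e-14 / 4.5 x 10^-4 = 2.22e-11.
[OH^-] = sqrt(Kb x [NO2-]) = sqrt(2.22e-11 x 0.1426) = 1.78e-6 M.
pOH = 5.75, so pH = 14.00 - 5.75 = 8.25.

8.25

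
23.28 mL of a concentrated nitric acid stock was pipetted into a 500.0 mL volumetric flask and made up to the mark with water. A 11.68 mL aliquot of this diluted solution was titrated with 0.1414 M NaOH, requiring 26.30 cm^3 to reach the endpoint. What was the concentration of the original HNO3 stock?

6.84 M

n(NaOH) = 0.1414 x 0.02630 = 0.003719 mol.
n(HNO3) in the aliquot = 0.003719 mol.
[diluted HNO3] = 0.003719 / 0.01168 = 0.3184 M.
Dilution factor = 500.0/23.28 = 21.48, so [stock] = 0.3184 x 21.48 = 6.84 M.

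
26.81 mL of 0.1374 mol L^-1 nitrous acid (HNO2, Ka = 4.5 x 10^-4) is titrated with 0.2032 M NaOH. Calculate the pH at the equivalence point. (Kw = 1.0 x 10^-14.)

n(HNO2) = 0.1374 x 0.02681 = 0.003684 mol; V(NaOH) at equivalence = 0.003684/0.2032 = 0.01813 L.
At equivalence all the acid is converted to NO2-; total volume = 0.02681 + 0.01813 = 0.04494 L, so [NO2-] = 0.003684/0.04494 = 0.08197 M.
Kb = Kw/Ka = 1.0e-14 / 4.5 x 10^-4 = 2.22e-11.
[OH^-] = sqrt(Kb x [NO2-]) = sqrt(2.22e-11 x 0.08197) = 1.35e-6 M.
pOH = 5.87, so pH = 14.00 - 5.87 = 8.13.

8.13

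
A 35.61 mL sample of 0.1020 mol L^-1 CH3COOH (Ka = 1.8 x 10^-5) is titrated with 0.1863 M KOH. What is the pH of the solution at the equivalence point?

8.78

n(CH3COOH) = 0.1020 x 0.03561 = 0.003632 mol; V(KOH) at equivalence = 0.003632/0.1863 = 0.01950 L.
At equivalence all the acid is converted to CH3COO-; total volume = 0.03561 + 0.01950 = 0.05511 L, so [CH3COO-] = 0.003632/0.05511 = 0.06591 M.
Kb = Kw/Ka = 1.0e-14 / 1.8 x 10^-5 = 5.56e-10.
[OH^-] = sqrt(Kb x [CH3COO-]) = sqrt(5.56e-10 x 0.06591) = 6.05e-6 M.
pOH = 5.22, so pH = 14.00 - 5.22 = 8.78.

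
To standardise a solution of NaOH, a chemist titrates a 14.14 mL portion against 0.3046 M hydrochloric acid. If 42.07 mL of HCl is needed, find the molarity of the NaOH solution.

n(HCl) delivered = 0.3046 x 0.04207 = 0.01281 mol.
For a 1:1 reaction, n(NaOH) = 0.01281 mol.
[NaOH] = 0.01281 mol / 0.01414 L = 0.906 M.

0.906 M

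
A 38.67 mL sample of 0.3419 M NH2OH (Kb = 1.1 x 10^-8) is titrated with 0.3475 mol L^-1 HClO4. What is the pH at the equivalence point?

3.40

n(NH2OH) = 0.3419 x 0.03867 = 0.01322 mol; V(HClO4) at equivalence = 0.01322/0.3475 = 0.03805 L.
At equivalence the base is fully converted to NH3OH+; total volume = 0.07672 L, so [NH3OH+] = 0.01322/0.07672 = 0.1723 M.
Ka(NH3OH+) = Kw/Kb = 1.0e-14 / 1.1 x 10^-8 = 9.09e-7.
[H^+] = sqrt(Ka x [NH3OH+]) = sqrt(9.09e-7 x 0.1723) = 0.000396 M.
pH = -log(0.000396) = 3.40.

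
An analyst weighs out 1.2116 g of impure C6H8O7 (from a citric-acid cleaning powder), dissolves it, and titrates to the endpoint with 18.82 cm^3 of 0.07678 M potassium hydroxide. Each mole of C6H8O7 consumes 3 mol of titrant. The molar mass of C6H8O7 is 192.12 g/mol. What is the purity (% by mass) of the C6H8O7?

7.64%

n(KOH) = 0.07678 x 0.01882 = 0.001445 mol.
n(C6H8O7) = 0.001445 / 3 = 0.0004817 mol.
mass of C6H8O7 = 0.0004817 x 192.12 = 0.09254 g.
% purity = 0.09254 / 1.2116 x 100 = 7.64%.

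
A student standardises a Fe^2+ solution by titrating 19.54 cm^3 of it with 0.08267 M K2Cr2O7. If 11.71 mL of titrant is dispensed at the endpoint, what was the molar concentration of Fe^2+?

n(K2Cr2O7) = 0.08267 x 0.01171 = 0.0009681 mol.
From the balanced equation, 1 mol K2Cr2O7 reacts with 6 mol Fe^2+, so n(Fe^2+) = 0.0009681 x 6/1 = 0.005808 mol.
[Fe^2+] = 0.005808 / 0.01954 L = 0.297 M.

0.297 M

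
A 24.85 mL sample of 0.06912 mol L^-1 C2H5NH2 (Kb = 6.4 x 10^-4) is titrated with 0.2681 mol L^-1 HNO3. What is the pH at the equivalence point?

n(C2H5NH2) = 0.06912 x 0.02485 = 0.001718 mol; V(HNO3) at equivalence = 0.001718/0.2681 = 0.006407 L.
At equivalence the base is fully converted to C2H5NH3+; total volume = 0.03126 L, so [C2H5NH3+] = 0.001718/0.03126 = 0.05495 M.
Ka(C2H5NH3+) = Kw/Kb = 1.0e-14 / 6.4 x 10^-4 = 1.56e-11.
[H^+] = sqrt(Ka x [C2H5NH3+]) = sqrt(1.56e-11 x 0.05495) = 9.27e-7 M.
pH = -log(9.27e-7) = 6.03.

6.03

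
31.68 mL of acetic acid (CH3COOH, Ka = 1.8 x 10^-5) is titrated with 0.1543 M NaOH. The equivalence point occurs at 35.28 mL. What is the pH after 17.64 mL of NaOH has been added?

17.64 mL is exactly half the equivalence volume (35.28/2), i.e. the half-equivalence point.
There, n(HA) = n(A^-), so pH = pKa = -log(1.8 x 10^-5) = 4.74.

4.74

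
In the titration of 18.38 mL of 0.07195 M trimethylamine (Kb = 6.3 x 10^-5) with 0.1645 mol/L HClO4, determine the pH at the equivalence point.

n((CH3)3N) = 0.07195 x 0.01838 = 0.001322 mol; V(HClO4) at equivalence = 0.001322/0.1645 = 0.008039 L.
At equivalence the base is fully converted to (CH3)3NH+; total volume = 0.02642 L, so [(CH3)3NH+] = 0.001322/0.02642 = 0.05006 M.
Ka((CH3)3NH+) = Kw/Kb = 1.0e-14 / 6.3 x 10^-5 = 1.59e-10.
[H^+] = sqrt(Ka x [(CH3)3NH+]) = sqrt(1.59e-10 x 0.05006) = 2.82e-6 M.
pH = -log(2.82e-6) = 5.55.

5.55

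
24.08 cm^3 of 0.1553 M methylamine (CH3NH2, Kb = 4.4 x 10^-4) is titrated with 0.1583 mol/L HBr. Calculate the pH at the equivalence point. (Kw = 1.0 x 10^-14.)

n(CH3NH2) = 0.1553 x 0.02408 = 0.003740 mol; V(HBr) at equivalence = 0.003740/0.1583 = 0.02362 L.
At equivalence the base is fully converted to CH3NH3+; total volume = 0.04770 L, so [CH3NH3+] = 0.003740/0.04770 = 0.07839 M.
Ka(CH3NH3+) = Kw/Kb = 1.0e-14 / 4.4 x 10^-4 = 2.27e-11.
[H^+] = sqrt(Ka x [CH3NH3+]) = sqrt(2.27e-11 x 0.07839) = 1.33e-6 M.
pH = -log(1.33e-6) = 5.87.

5.87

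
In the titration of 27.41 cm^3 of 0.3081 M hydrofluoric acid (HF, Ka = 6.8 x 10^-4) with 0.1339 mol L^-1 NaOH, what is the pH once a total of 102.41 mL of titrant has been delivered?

12.61

n(acid) = 0.3081 x 0.02741 = 0.008445 mol; n(NaOH) added = 0.1339 x 0.1024 = 0.01371 mol.
Base is in excess by 0.01371 - 0.008445 = 0.005268 mol in a total volume of 0.1298 L.
[OH^-] = 0.005268/0.1298 = 0.04058 M, so pOH = 1.39 and pH = 14.00 - 1.39 = 12.61.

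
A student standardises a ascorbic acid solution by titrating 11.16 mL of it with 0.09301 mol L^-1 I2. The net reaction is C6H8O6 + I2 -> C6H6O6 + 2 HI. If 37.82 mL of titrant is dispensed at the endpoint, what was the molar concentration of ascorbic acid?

n(I2) = 0.09301 x 0.03782 = 0.003518 mol.
From the balanced equation, 1 mol I2 reacts with 1 mol ascorbic acid, so n(ascorbic acid) = 0.003518 x 1/1 = 0.003518 mol.
[ascorbic acid] = 0.003518 / 0.01116 L = 0.315 M.

0.315 M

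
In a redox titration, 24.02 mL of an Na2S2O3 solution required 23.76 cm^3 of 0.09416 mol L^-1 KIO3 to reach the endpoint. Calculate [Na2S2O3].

0.559 M

n(KIO3) = 0.09416 x 0.02376 = 0.002237 mol.
From the balanced equation, 1 mol KIO3 reacts with 6 mol Na2S2O3, so n(Na2S2O3) = 0.002237 x 6/1 = 0.01342 mol.
[Na2S2O3] = 0.01342 / 0.02402 L = 0.559 M.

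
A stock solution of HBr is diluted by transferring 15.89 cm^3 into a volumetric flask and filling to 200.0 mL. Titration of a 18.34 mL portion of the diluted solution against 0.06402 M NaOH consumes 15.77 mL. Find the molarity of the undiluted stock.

n(NaOH) = 0.06402 x 0.01577 = 0.001010 mol.
n(HBr) in the aliquot = 0.001010 mol.
[diluted HBr] = 0.001010 / 0.01834 = 0.05505 M.
Dilution factor = 200.0/15.89 = 12.59, so [stock] = 0.05505 x 12.59 = 0.693 M.

0.693 M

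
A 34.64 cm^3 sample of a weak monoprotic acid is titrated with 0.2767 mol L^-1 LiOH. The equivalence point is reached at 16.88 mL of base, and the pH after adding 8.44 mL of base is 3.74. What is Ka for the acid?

8.44 mL is half of the equivalence volume, so this is the half-equivalence point where [HA] = [A^-].
At half-equivalence pH = pKa, so pKa = 3.74.
Ka = 10^(-3.74) = 1.8 x 10^-4.

1.8 x 10^-4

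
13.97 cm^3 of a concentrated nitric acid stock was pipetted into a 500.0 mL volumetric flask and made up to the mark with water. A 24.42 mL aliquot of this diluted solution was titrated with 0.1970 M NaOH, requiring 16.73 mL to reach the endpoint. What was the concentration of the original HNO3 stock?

n(NaOH) = 0.1970 x 0.01673 = 0.003296 mol.
n(HNO3) in the aliquot = 0.003296 mol.
[diluted HNO3] = 0.003296 / 0.02442 = 0.1350 M.
Dilution factor = 500.0/13.97 = 35.79, so [stock] = 0.1350 x 35.79 = 4.83 M.

4.83 M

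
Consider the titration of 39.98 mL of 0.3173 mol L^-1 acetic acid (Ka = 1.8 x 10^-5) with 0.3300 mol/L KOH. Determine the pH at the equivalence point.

8.98

n(CH3COOH) = 0.3173 x 0.03998 = 0.01269 mol; V(KOH) at equivalence = 0.01269/0.3300 = 0.03844 L.
At equivalence all the acid is converted to CH3COO-; total volume = 0.03998 + 0.03844 = 0.07842 L, so [CH3COO-] = 0.01269/0.07842 = 0.1618 M.
Kb = Kw/Ka = 1.0e-14 / 1.8 x 10^-5 = 5.56e-10.
[OH^-] = sqrt(Kb x [CH3COO-]) = sqrt(5.56e-10 x 0.1618) = 9.48e-6 M.
pOH = 5.02, so pH = 14.00 - 5.02 = 8.98.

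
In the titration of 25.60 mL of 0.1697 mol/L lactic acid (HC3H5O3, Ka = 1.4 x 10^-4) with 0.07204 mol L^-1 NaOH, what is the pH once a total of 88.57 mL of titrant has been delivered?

12.25

n(acid) = 0.1697 x 0.02560 = 0.004344 mol; n(NaOH) added = 0.07204 x 0.08857 = 0.006381 mol.
Base is in excess by 0.006381 - 0.004344 = 0.002036 mol in a total volume of 0.1142 L.
[OH^-] = 0.002036/0.1142 = 0.01784 M, so pOH = 1.75 and pH = 14.00 - 1.75 = 12.25.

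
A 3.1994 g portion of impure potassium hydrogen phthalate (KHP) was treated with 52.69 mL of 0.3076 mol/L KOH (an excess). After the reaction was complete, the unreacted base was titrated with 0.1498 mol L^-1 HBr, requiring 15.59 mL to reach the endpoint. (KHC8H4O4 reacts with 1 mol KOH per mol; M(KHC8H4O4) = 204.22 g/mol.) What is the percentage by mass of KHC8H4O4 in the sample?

88.5%

Total n(KOH) added = 0.3076 x 0.05269 = 0.01621 mol.
n(HBr) used = 0.1498 x 0.01559 = 0.002335 mol, which equals the excess n(KOH).
So n(KOH) consumed by the sample = 0.01621 - 0.002335 = 0.01387 mol.
n(KHC8H4O4) = 0.01387 / 1 = 0.01387 mol.
mass KHC8H4O4 = 0.01387 x 204.22 = 2.833 g, so %KHC8H4O4 = 2.833/3.1994 x 100 = 88.5%.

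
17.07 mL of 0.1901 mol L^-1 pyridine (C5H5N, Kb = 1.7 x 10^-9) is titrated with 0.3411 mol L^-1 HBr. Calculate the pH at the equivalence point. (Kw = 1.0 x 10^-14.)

3.07

n(C5H5N) = 0.1901 x 0.01707 = 0.003245 mol; V(HBr) at equivalence = 0.003245/0.3411 = 0.009513 L.
At equivalence the base is fully converted to C5H5NH+; total volume = 0.02658 L, so [C5H5NH+] = 0.003245/0.02658 = 0.1221 M.
Ka(C5H5NH+) = Kw/Kb = 1.0e-14 / 1.7 x 10^-9 = 5.88e-6.
[H^+] = sqrt(Ka x [C5H5NH+]) = sqrt(5.88e-6 x 0.1221) = 0.000847 M.
pH = -log(0.000847) = 3.07.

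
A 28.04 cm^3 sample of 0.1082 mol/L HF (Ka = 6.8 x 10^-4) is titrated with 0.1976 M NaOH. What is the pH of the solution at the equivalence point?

n(HF) = 0.1082 x 0.02804 = 0.003034 mol; V(NaOH) at equivalence = 0.003034/0.1976 = 0.01535 L.
At equivalence all the acid is converted to F-; total volume = 0.02804 + 0.01535 = 0.04339 L, so [F-] = 0.003034/0.04339 = 0.06992 M.
Kb = Kw/Ka = 1.0e-14 / 6.8 x 10^-4 = 1.47e-11.
[OH^-] = sqrt(Kb x [F-]) = sqrt(1.47e-11 x 0.06992) = 1.01e-6 M.
pOH = 5.99, so pH = 14.00 - 5.99 = 8.01.

8.01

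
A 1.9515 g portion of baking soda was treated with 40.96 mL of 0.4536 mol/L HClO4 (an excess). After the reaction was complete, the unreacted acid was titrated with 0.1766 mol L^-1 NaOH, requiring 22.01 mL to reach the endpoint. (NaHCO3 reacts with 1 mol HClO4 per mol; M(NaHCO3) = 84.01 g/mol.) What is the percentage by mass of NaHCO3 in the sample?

Total n(HClO4) added = 0.4536 x 0.04096 = 0.01858 mol.
n(NaOH) used = 0.1766 x 0.02201 = 0.003887 mol, which equals the excess n(HClO4).
So n(HClO4) consumed by the sample = 0.01858 - 0.003887 = 0.01469 mol.
n(NaHCO3) = 0.01469 / 1 = 0.01469 mol.
mass NaHCO3 = 0.01469 x 84.01 = 1.234 g, so %NaHCO3 = 1.234/1.9515 x 100 = 63.2%.

63.2%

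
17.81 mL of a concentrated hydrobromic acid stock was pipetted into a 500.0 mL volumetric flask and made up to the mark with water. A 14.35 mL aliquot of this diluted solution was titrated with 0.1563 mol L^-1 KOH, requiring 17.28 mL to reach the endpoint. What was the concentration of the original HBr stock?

5.28 M

n(KOH) = 0.1563 x 0.01728 = 0.002701 mol.
n(HBr) in the aliquot = 0.002701 mol.
[diluted HBr] = 0.002701 / 0.01435 = 0.1882 M.
Dilution factor = 500.0/17.81 = 28.07, so [stock] = 0.1882 x 28.07 = 5.28 M.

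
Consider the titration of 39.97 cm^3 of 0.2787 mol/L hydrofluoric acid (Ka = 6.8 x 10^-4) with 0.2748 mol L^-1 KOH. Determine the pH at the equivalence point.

n(HF) = 0.2787 x 0.03997 = 0.01114 mol; V(KOH) at equivalence = 0.01114/0.2748 = 0.04054 L.
At equivalence all the acid is converted to F-; total volume = 0.03997 + 0.04054 = 0.08051 L, so [F-] = 0.01114/0.08051 = 0.1384 M.
Kb = Kw/Ka = 1.0e-14 / 6.8 x 10^-4 = 1.47e-11.
[OH^-] = sqrt(Kb x [F-]) = sqrt(1.47e-11 x 0.1384) = 1.43e-6 M.
pOH = 5.85, so pH = 14.00 - 5.85 = 8.15.

8.15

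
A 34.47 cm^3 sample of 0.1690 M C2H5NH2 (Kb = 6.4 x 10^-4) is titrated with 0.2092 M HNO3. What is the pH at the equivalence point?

n(C2H5NH2) = 0.1690 x 0.03447 = 0.005825 mol; V(HNO3) at equivalence = 0.005825/0.2092 = 0.02785 L.
At equivalence the base is fully converted to C2H5NH3+; total volume = 0.06232 L, so [C2H5NH3+] = 0.005825/0.06232 = 0.09348 M.
Ka(C2H5NH3+) = Kw/Kb = 1.0e-14 / 6.4 x 10^-4 = 1.56e-11.
[H^+] = sqrt(Ka x [C2H5NH3+]) = sqrt(1.56e-11 x 0.09348) = 1.21e-6 M.
pH = -log(1.21e-6) = 5.92.

5.92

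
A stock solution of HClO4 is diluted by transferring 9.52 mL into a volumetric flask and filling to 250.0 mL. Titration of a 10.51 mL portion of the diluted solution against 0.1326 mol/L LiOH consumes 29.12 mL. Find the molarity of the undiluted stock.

9.65 M

n(LiOH) = 0.1326 x 0.02912 = 0.003861 mol.
n(HClO4) in the aliquot = 0.003861 mol.
[diluted HClO4] = 0.003861 / 0.01051 = 0.3674 M.
Dilution factor = 250.0/9.520 = 26.26, so [stock] = 0.3674 x 26.26 = 9.65 M.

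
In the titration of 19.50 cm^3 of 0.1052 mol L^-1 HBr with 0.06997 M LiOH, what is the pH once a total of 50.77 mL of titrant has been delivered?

n(acid) = 0.1052 x 0.01950 = 0.002051 mol; n(LiOH) added = 0.06997 x 0.05077 = 0.003552 mol.
Base is in excess by 0.003552 - 0.002051 = 0.001501 mol in a total volume of 0.07027 L.
[OH^-] = 0.001501/0.07027 = 0.02136 M, so pOH = 1.67 and pH = 14.00 - 1.67 = 12.33.

12.33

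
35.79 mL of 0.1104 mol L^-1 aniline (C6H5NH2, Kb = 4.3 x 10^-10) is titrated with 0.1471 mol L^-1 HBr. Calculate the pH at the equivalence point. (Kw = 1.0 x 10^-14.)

n(C6H5NH2) = 0.1104 x 0.03579 = 0.003951 mol; V(HBr) at equivalence = 0.003951/0.1471 = 0.02686 L.
At equivalence the base is fully converted to C6H5NH3+; total volume = 0.06265 L, so [C6H5NH3+] = 0.003951/0.06265 = 0.06307 M.
Ka(C6H5NH3+) = Kw/Kb = 1.0e-14 / 4.3 x 10^-10 = 2.33e-5.
[H^+] = sqrt(Ka x [C6H5NH3+]) = sqrt(2.33e-5 x 0.06307) = 0.00121 M.
pH = -log(0.00121) = 2.92.

2.92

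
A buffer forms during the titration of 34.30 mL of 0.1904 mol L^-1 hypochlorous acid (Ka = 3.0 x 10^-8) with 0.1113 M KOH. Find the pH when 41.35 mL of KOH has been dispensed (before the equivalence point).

Initial n(HClO) = 0.1904 x 0.03430 = 0.006531 mol.
n(KOH) added = 0.1113 x 0.04135 = 0.004602 mol, converting that many moles of HClO to ClO-.
Remaining n(HClO) = 0.001928 mol; n(ClO-) = 0.004602 mol.
By Henderson-Hasselbalch, pH = pKa + log([A^-]/[HA]) = 7.52 + log(0.004602/0.001928) = 7.52 + (+0.38) = 7.90.

7.90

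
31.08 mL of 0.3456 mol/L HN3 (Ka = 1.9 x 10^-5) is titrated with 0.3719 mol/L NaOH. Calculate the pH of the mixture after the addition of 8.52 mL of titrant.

4.34

Initial n(HN3) = 0.3456 x 0.03108 = 0.01074 mol.
n(NaOH) added = 0.3719 x 0.008520 = 0.003169 mol, converting that many moles of HN3 to N3-.
Remaining n(HN3) = 0.007573 mol; n(N3-) = 0.003169 mol.
By Henderson-Hasselbalch, pH = pKa + log([A^-]/[HA]) = 4.72 + log(0.003169/0.007573) = 4.72 + (-0.38) = 4.34.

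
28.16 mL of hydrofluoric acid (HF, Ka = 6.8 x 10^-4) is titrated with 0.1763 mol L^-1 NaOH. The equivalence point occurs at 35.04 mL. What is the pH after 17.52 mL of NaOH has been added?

17.52 mL is exactly half the equivalence volume (35.04/2), i.e. the half-equivalence point.
There, n(HA) = n(A^-), so pH = pKa = -log(6.8 x 10^-4) = 3.17.

3.17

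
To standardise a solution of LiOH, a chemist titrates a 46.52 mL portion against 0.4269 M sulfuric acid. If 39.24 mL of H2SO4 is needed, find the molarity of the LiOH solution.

0.720 M

n(H2SO4) delivered = 0.4269 x 0.03924 = 0.01675 mol.
The reaction is 2 LiOH + 1 H2SO4, so n(LiOH) = 0.01675 x 2/1 = 0.03350 mol.
[LiOH] = 0.03350 mol / 0.04652 L = 0.720 M.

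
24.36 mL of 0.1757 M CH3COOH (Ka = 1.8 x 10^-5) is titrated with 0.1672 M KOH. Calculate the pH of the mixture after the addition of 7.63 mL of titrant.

Initial n(CH3COOH) = 0.1757 x 0.02436 = 0.004280 mol.
n(KOH) added = 0.1672 x 0.007630 = 0.001276 mol, converting that many moles of CH3COOH to CH3COO-.
Remaining n(CH3COOH) = 0.003004 mol; n(CH3COO-) = 0.001276 mol.
By Henderson-Hasselbalch, pH = pKa + log([A^-]/[HA]) = 4.74 + log(0.001276/0.003004) = 4.74 + (-0.37) = 4.37.

4.37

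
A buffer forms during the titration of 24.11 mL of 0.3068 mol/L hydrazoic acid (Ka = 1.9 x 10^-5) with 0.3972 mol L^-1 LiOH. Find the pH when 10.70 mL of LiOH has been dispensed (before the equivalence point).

4.85

Initial n(HN3) = 0.3068 x 0.02411 = 0.007397 mol.
n(LiOH) added = 0.3972 x 0.01070 = 0.004250 mol, converting that many moles of HN3 to N3-.
Remaining n(HN3) = 0.003147 mol; n(N3-) = 0.004250 mol.
By Henderson-Hasselbalch, pH = pKa + log([A^-]/[HA]) = 4.72 + log(0.004250/0.003147) = 4.72 + (+0.13) = 4.85.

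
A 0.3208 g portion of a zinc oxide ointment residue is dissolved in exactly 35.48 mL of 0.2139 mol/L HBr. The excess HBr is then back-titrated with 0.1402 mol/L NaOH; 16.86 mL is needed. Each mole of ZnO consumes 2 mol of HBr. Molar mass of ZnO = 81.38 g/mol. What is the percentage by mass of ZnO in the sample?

66.3%

Total n(HBr) added = 0.2139 x 0.03548 = 0.007589 mol.
n(NaOH) used = 0.1402 x 0.01686 = 0.002364 mol, which equals the excess n(HBr).
So n(HBr) consumed by the sample = 0.007589 - 0.002364 = 0.005225 mol.
n(ZnO) = 0.005225 / 2 = 0.002613 mol.
mass ZnO = 0.002613 x 81.38 = 0.2126 g, so %ZnO = 0.2126/0.3208 x 100 = 66.3%.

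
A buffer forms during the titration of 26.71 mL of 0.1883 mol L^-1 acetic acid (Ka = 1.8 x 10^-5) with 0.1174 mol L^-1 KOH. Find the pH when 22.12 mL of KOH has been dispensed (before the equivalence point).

4.77

Initial n(CH3COOH) = 0.1883 x 0.02671 = 0.005029 mol.
n(KOH) added = 0.1174 x 0.02212 = 0.002597 mol, converting that many moles of CH3COOH to CH3COO-.
Remaining n(CH3COOH) = 0.002433 mol; n(CH3COO-) = 0.002597 mol.
By Henderson-Hasselbalch, pH = pKa + log([A^-]/[HA]) = 4.74 + log(0.002597/0.002433) = 4.74 + (+0.03) = 4.77.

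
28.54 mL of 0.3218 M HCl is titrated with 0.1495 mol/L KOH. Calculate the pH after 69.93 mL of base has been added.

12.11

n(acid) = 0.3218 x 0.02854 = 0.009184 mol; n(KOH) added = 0.1495 x 0.06993 = 0.01045 mol.
Base is in excess by 0.01045 - 0.009184 = 0.001270 mol in a total volume of 0.09847 L.
[OH^-] = 0.001270/0.09847 = 0.01290 M, so pOH = 1.89 and pH = 14.00 - 1.89 = 12.11.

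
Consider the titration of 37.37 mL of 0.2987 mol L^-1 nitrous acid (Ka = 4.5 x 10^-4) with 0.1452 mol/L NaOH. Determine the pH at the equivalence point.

8.17

n(HNO2) = 0.2987 x 0.03737 = 0.01116 mol; V(NaOH) at equivalence = 0.01116/0.1452 = 0.07688 L.
At equivalence all the acid is converted to NO2-; total volume = 0.03737 + 0.07688 = 0.1142 L, so [NO2-] = 0.01116/0.1142 = 0.09770 M.
Kb = Kw/Ka = 1.0e-14 / 4.5 x 10^-4 = 2.22e-11.
[OH^-] = sqrt(Kb x [NO2-]) = sqrt(2.22e-11 x 0.09770) = 1.47e-6 M.
pOH = 5.83, so pH = 14.00 - 5.83 = 8.17.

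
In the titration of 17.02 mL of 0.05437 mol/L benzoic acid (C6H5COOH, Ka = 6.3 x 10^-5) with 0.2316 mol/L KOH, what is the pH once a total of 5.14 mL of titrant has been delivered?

12.08

n(acid) = 0.05437 x 0.01702 = 0.0009254 mol; n(KOH) added = 0.2316 x 0.005140 = 0.001190 mol.
Base is in excess by 0.001190 - 0.0009254 = 0.0002650 mol in a total volume of 0.02216 L.
[OH^-] = 0.0002650/0.02216 = 0.01196 M, so pOH = 1.92 and pH = 14.00 - 1.92 = 12.08.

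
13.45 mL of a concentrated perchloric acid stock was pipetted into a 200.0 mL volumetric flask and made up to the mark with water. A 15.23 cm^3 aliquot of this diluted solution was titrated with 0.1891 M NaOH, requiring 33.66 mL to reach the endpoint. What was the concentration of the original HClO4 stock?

6.21 M

n(NaOH) = 0.1891 x 0.03366 = 0.006365 mol.
n(HClO4) in the aliquot = 0.006365 mol.
[diluted HClO4] = 0.006365 / 0.01523 = 0.4179 M.
Dilution factor = 200.0/13.45 = 14.87, so [stock] = 0.4179 x 14.87 = 6.21 M.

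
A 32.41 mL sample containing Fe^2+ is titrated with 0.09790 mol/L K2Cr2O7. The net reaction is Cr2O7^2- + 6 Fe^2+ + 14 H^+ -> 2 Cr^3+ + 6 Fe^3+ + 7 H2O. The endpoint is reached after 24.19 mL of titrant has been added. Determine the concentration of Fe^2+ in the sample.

0.438 M

n(K2Cr2O7) = 0.09790 x 0.02419 = 0.002368 mol.
From the balanced equation, 1 mol K2Cr2O7 reacts with 6 mol Fe^2+, so n(Fe^2+) = 0.002368 x 6/1 = 0.01421 mol.
[Fe^2+] = 0.01421 / 0.03241 L = 0.438 M.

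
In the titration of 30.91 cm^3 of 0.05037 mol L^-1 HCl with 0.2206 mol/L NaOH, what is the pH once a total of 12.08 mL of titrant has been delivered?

n(acid) = 0.05037 x 0.03091 = 0.001557 mol; n(NaOH) added = 0.2206 x 0.01208 = 0.002665 mol.
Base is in excess by 0.002665 - 0.001557 = 0.001108 mol in a total volume of 0.04299 L.
[OH^-] = 0.001108/0.04299 = 0.02577 M, so pOH = 1.59 and pH = 14.00 - 1.59 = 12.41.

12.41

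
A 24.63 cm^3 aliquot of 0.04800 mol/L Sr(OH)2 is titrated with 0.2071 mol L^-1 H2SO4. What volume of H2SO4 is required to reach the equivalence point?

n(Sr(OH)2) = 0.04800 mol/L x 0.02463 L = 0.001182 mol.
At equivalence n(H2SO4) = n(Sr(OH)2) = 0.001182 mol.
V(H2SO4) = 0.001182 / 0.2071 = 0.005709 L = 5.71 mL.

5.71 mL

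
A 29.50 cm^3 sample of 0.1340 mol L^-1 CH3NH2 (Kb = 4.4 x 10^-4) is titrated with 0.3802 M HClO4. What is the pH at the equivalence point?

5.82

n(CH3NH2) = 0.1340 x 0.02950 = 0.003953 mol; V(HClO4) at equivalence = 0.003953/0.3802 = 0.01040 L.
At equivalence the base is fully converted to CH3NH3+; total volume = 0.03990 L, so [CH3NH3+] = 0.003953/0.03990 = 0.09908 M.
Ka(CH3NH3+) = Kw/Kb = 1.0e-14 / 4.4 x 10^-4 = 2.27e-11.
[H^+] = sqrt(Ka x [CH3NH3+]) = sqrt(2.27e-11 x 0.09908) = 1.50e-6 M.
pH = -log(1.50e-6) = 5.82.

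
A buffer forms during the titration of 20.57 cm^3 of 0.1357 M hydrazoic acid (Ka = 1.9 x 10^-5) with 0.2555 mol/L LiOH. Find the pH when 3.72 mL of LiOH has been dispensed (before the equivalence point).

4.43

Initial n(HN3) = 0.1357 x 0.02057 = 0.002791 mol.
n(LiOH) added = 0.2555 x 0.003720 = 0.0009505 mol, converting that many moles of HN3 to N3-.
Remaining n(HN3) = 0.001841 mol; n(N3-) = 0.0009505 mol.
By Henderson-Hasselbalch, pH = pKa + log([A^-]/[HA]) = 4.72 + log(0.0009505/0.001841) = 4.72 + (-0.29) = 4.43.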